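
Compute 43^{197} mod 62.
11

Using successive squaring:
Binary expansion of 197: 11000101
Powers of 43 mod 62 (each is the square of the previous):
  43^1 ≡ 43 (mod 62)
  43^2 ≡ 43² = 1849 ≡ 51 (mod 62)
  43^4 ≡ 51² = 2601 ≡ 59 (mod 62)
  43^8 ≡ 59² = 3481 ≡ 9 (mod 62)
  43^16 ≡ 9² = 81 ≡ 19 (mod 62)
  43^32 ≡ 19² = 361 ≡ 51 (mod 62)
  43^64 ≡ 51² = 2601 ≡ 59 (mod 62)
  43^128 ≡ 59² = 3481 ≡ 9 (mod 62)
197 = 128 + 64 + 4 + 1, so 43^197 = 43^128 × 43^64 × 43^4 × 43^1 ≡ 9 × 59 × 59 × 43 (mod 62)
Multiplying step by step:
  9 × 59 = 531 ≡ 35 (mod 62)
  35 × 59 = 2065 ≡ 19 (mod 62)
  19 × 43 = 817 ≡ 11 (mod 62)
Result: 43^197 ≡ 11 (mod 62)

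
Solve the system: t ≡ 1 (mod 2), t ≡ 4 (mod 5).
M = 2 × 5 = 10. M₁ = 5, y₁ ≡ 1 (mod 2). M₂ = 2, y₂ ≡ 3 (mod 5). t = 1×5×1 + 4×2×3 ≡ 9 (mod 10)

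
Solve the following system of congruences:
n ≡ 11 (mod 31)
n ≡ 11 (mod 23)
11

Using the Chinese Remainder Theorem:
M = product of moduli = 713
For equation 1: M_1 = 23, 23 ≡ 23 (mod 31), inverse of 23 mod 31 is 27 (check: 23 × 27 = 621 ≡ 1 (mod 31))
For equation 2: M_2 = 31, 31 ≡ 8 (mod 23), inverse of 31 mod 23 is 3 (check: 8 × 3 = 24 ≡ 1 (mod 23))
Combine: n ≡ Σ r_i×M_i×(M_i⁻¹ mod m_i) = 11×23×27 + 11×31×3 = 6831 + 1023 = 7854
7854 mod 713 = 11
n ≡ 11 (mod 713)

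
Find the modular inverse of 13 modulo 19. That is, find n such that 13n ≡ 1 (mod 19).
3

Using Extended Euclidean Algorithm:
gcd(13, 19) = 1
Bezout coefficients: 13 × 3 + 19 × -2 = 1
So 13 × 3 ≡ 1 (mod 19)
The inverse is 3 mod 19 = 3
Verification: 13 × 3 = 39 = 2 × 19 + 1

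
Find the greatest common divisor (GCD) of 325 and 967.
1

Using the Euclidean algorithm:
325 = 0 × 967 + 325
967 = 2 × 325 + 317
325 = 1 × 317 + 8
317 = 39 × 8 + 5
8 = 1 × 5 + 3
5 = 1 × 3 + 2
3 = 1 × 2 + 1
2 = 2 × 1 + 0

GCD(325, 967) = 1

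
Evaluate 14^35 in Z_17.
Using Fermat: 14^{16} ≡ 1 (mod 17). 35 ≡ 3 (mod 16). So 14^{35} ≡ 14^{3} ≡ 7 (mod 17)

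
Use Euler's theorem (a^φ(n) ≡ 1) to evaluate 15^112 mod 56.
By Euler: 15^{24} ≡ 1 (mod 56) since gcd(15, 56) = 1. 112 = 4×24 + 16. So 15^{112} ≡ 15^{16} ≡ 1 (mod 56)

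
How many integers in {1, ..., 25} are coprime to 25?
20

Prime factorization: 25 = 5^2
Using the formula φ(n) = n × Π(1 - 1/p) for each prime factor p:
φ(25) = 25 × (1 - 1/5)
φ(25) = 20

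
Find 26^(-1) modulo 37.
10

Using Extended Euclidean Algorithm:
gcd(26, 37) = 1
Bezout coefficients: 26 × 10 + 37 × -7 = 1
So 26 × 10 ≡ 1 (mod 37)
The inverse is 10 mod 37 = 10
Verification: 26 × 10 = 260 = 7 × 37 + 1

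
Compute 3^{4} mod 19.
5

Using successive squaring:
Binary expansion of 4: 100
Powers of 3 mod 19 (each is the square of the previous):
  3^1 ≡ 3 (mod 19)
  3^2 ≡ 3² = 9 ≡ 9 (mod 19)
  3^4 ≡ 9² = 81 ≡ 5 (mod 19)
4 is a power of 2, so 3^4 is the last square: ≡ 5 (mod 19)
Result: 3^4 ≡ 5 (mod 19)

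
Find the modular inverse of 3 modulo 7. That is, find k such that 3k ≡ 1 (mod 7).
5

Using Extended Euclidean Algorithm:
gcd(3, 7) = 1
Bezout coefficients: 3 × -2 + 7 × 1 = 1
So 3 × -2 ≡ 1 (mod 7)
The inverse is -2 mod 7 = 5
Verification: 3 × 5 = 15 = 2 × 7 + 1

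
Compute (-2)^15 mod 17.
Using repeated squaring. (-2) ≡ 15 (mod 17). 15 = 8 + 4 + 2 + 1 (binary 1111). Repeated squaring mod 17: 15^1 ≡ 15; 15^2 ≡ 15² = 225 ≡ 4; 15^4 ≡ 4² = 16 ≡ 16; 15^8 ≡ 16² = 256 ≡ 1. Multiply: (-2)^15 ≡ 15^8 × 15^4 × 15^2 × 15^1 ≡ 1 × 16 × 4 × 15 (mod 17): 1 × 16 = 16 ≡ 16; 16 × 4 = 64 ≡ 13; 13 × 15 = 195 ≡ 8. So (-2)^15 ≡ 8 (mod 17).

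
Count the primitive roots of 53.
24

The number of primitive roots modulo p is φ(p-1) = φ(52)
φ(52) = 24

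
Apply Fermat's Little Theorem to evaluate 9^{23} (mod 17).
2

By Fermat's Little Theorem, a^(p-1) ≡ 1 (mod p) for prime p and gcd(a, p) = 1
Here p = 17, so 9^16 ≡ 1 (mod 17)
We can reduce the exponent: 23 mod 16 = 7
So 9^23 ≡ 9^7 (mod 17)
Computing: 9^7 mod 17 = 2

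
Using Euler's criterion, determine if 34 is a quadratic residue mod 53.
By Euler's criterion: 34^{26} ≡ 52 (mod 53). Since this equals -1 (≡ 52), 34 is not a QR.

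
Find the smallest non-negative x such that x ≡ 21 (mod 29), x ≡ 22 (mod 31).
456

Using the Chinese Remainder Theorem:
M = product of moduli = 899
For equation 1: M_1 = 31, 31 ≡ 2 (mod 29), inverse of 31 mod 29 is 15 (check: 2 × 15 = 30 ≡ 1 (mod 29))
For equation 2: M_2 = 29, 29 ≡ 29 (mod 31), inverse of 29 mod 31 is 15 (check: 29 × 15 = 435 ≡ 1 (mod 31))
Combine: x ≡ Σ r_i×M_i×(M_i⁻¹ mod m_i) = 21×31×15 + 22×29×15 = 9765 + 9570 = 19335
19335 mod 899 = 456
x ≡ 456 (mod 899)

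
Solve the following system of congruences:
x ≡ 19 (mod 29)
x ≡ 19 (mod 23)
19

Using the Chinese Remainder Theorem:
M = product of moduli = 667
For equation 1: M_1 = 23, 23 ≡ 23 (mod 29), inverse of 23 mod 29 is 24 (check: 23 × 24 = 552 ≡ 1 (mod 29))
For equation 2: M_2 = 29, 29 ≡ 6 (mod 23), inverse of 29 mod 23 is 4 (check: 6 × 4 = 24 ≡ 1 (mod 23))
Combine: x ≡ Σ r_i×M_i×(M_i⁻¹ mod m_i) = 19×23×24 + 19×29×4 = 10488 + 2204 = 12692
12692 mod 667 = 19
x ≡ 19 (mod 667)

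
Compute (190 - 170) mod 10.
0

(190 - 170) = 20
20 mod 10 = 0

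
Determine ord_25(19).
Powers of 19 mod 25: 19^1≡19, 19^2≡11, 19^3≡9, 19^4≡21, 19^5≡24, 19^6≡6, 19^7≡14, 19^8≡16, 19^9≡4, 19^10≡1. Order = 10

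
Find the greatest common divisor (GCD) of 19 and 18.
1

Using the Euclidean algorithm:
19 = 1 × 18 + 1
18 = 18 × 1 + 0

GCD(19, 18) = 1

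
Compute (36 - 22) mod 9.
5

(36 - 22) = 14
14 mod 9 = 5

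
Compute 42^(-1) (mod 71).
42^(-1) ≡ 22 (mod 71). Verification: 42 × 22 = 924 ≡ 1 (mod 71)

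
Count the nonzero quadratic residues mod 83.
For prime 83, there are (p-1)/2 = (83-1)/2 = 41 quadratic residues (excluding 0).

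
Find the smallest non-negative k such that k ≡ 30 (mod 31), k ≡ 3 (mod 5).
123

Using the Chinese Remainder Theorem:
M = product of moduli = 155
For equation 1: M_1 = 5, 5 ≡ 5 (mod 31), inverse of 5 mod 31 is 25 (check: 5 × 25 = 125 ≡ 1 (mod 31))
For equation 2: M_2 = 31, 31 ≡ 1 (mod 5), inverse of 31 mod 5 is 1 (check: 1 × 1 = 1 ≡ 1 (mod 5))
Combine: k ≡ Σ r_i×M_i×(M_i⁻¹ mod m_i) = 30×5×25 + 3×31×1 = 3750 + 93 = 3843
3843 mod 155 = 123
k ≡ 123 (mod 155)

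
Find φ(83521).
78608

Prime factorization: 83521 = 17^4
Using the formula φ(n) = n × Π(1 - 1/p) for each prime factor p:
φ(83521) = 83521 × (1 - 1/17)
φ(83521) = 78608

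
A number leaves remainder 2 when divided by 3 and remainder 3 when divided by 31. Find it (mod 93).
M = 3 × 31 = 93. M₁ = 31, y₁ ≡ 1 (mod 3). M₂ = 3, y₂ ≡ 21 (mod 31). z = 2×31×1 + 3×3×21 ≡ 65 (mod 93)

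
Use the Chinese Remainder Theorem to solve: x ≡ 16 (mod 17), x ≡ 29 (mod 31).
339

Using the Chinese Remainder Theorem:
M = product of moduli = 527
For equation 1: M_1 = 31, 31 ≡ 14 (mod 17), inverse of 31 mod 17 is 11 (check: 14 × 11 = 154 ≡ 1 (mod 17))
For equation 2: M_2 = 17, 17 ≡ 17 (mod 31), inverse of 17 mod 31 is 11 (check: 17 × 11 = 187 ≡ 1 (mod 31))
Combine: x ≡ Σ r_i×M_i×(M_i⁻¹ mod m_i) = 16×31×11 + 29×17×11 = 5456 + 5423 = 10879
10879 mod 527 = 339
x ≡ 339 (mod 527)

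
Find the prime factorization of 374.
2 × 11 × 17

Divide by primes starting from smallest:
374 ÷ 2 = 187
187 ÷ 11 = 17
17 ÷ 17 = 1

374 = 2 × 11 × 17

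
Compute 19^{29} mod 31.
18

Using successive squaring:
Binary expansion of 29: 11101
Powers of 19 mod 31 (each is the square of the previous):
  19^1 ≡ 19 (mod 31)
  19^2 ≡ 19² = 361 ≡ 20 (mod 31)
  19^4 ≡ 20² = 400 ≡ 28 (mod 31)
  19^8 ≡ 28² = 784 ≡ 9 (mod 31)
  19^16 ≡ 9² = 81 ≡ 19 (mod 31)
29 = 16 + 8 + 4 + 1, so 19^29 = 19^16 × 19^8 × 19^4 × 19^1 ≡ 19 × 9 × 28 × 19 (mod 31)
Multiplying step by step:
  19 × 9 = 171 ≡ 16 (mod 31)
  16 × 28 = 448 ≡ 14 (mod 31)
  14 × 19 = 266 ≡ 18 (mod 31)
Result: 19^29 ≡ 18 (mod 31)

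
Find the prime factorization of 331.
331

Divide by primes starting from smallest:
331 ÷ 331 = 1

331 = 331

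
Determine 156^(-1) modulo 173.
156^(-1) ≡ 61 (mod 173). Verification: 156 × 61 = 9516 ≡ 1 (mod 173)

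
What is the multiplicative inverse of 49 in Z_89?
20

Using Extended Euclidean Algorithm:
gcd(49, 89) = 1
Bezout coefficients: 49 × 20 + 89 × -11 = 1
So 49 × 20 ≡ 1 (mod 89)
The inverse is 20 mod 89 = 20
Verification: 49 × 20 = 980 = 11 × 89 + 1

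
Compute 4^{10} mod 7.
4

Using successive squaring:
Binary expansion of 10: 1010
Powers of 4 mod 7 (each is the square of the previous):
  4^1 ≡ 4 (mod 7)
  4^2 ≡ 4² = 16 ≡ 2 (mod 7)
  4^4 ≡ 2² = 4 ≡ 4 (mod 7)
  4^8 ≡ 4² = 16 ≡ 2 (mod 7)
10 = 8 + 2, so 4^10 = 4^8 × 4^2 ≡ 2 × 2 (mod 7)
Multiplying step by step:
  2 × 2 = 4 ≡ 4 (mod 7)
Result: 4^10 ≡ 4 (mod 7)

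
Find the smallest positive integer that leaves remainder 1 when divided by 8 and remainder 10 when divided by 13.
M = 8 × 13 = 104. M₁ = 13, y₁ ≡ 5 (mod 8). M₂ = 8, y₂ ≡ 5 (mod 13). k = 1×13×5 + 10×8×5 ≡ 49 (mod 104). The smallest positive such number is 49.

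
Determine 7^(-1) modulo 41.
7^(-1) ≡ 6 (mod 41). Verification: 7 × 6 = 42 ≡ 1 (mod 41)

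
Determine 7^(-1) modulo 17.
7^(-1) ≡ 5 (mod 17). Verification: 7 × 5 = 35 ≡ 1 (mod 17)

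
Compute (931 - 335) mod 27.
2

(931 - 335) = 596
596 mod 27 = 2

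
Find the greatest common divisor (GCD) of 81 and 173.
1

Using the Euclidean algorithm:
81 = 0 × 173 + 81
173 = 2 × 81 + 11
81 = 7 × 11 + 4
11 = 2 × 4 + 3
4 = 1 × 3 + 1
3 = 3 × 1 + 0

GCD(81, 173) = 1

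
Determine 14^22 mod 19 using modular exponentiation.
Using Fermat: 14^{18} ≡ 1 (mod 19). 22 ≡ 4 (mod 18). So 14^{22} ≡ 14^{4} ≡ 17 (mod 19)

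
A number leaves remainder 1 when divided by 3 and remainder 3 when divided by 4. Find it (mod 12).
M = 3 × 4 = 12. M₁ = 4, y₁ ≡ 1 (mod 3). M₂ = 3, y₂ ≡ 3 (mod 4). z = 1×4×1 + 3×3×3 ≡ 7 (mod 12)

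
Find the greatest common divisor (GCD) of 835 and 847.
1

Using the Euclidean algorithm:
835 = 0 × 847 + 835
847 = 1 × 835 + 12
835 = 69 × 12 + 7
12 = 1 × 7 + 5
7 = 1 × 5 + 2
5 = 2 × 2 + 1
2 = 2 × 1 + 0

GCD(835, 847) = 1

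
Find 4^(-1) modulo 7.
2

Using Extended Euclidean Algorithm:
gcd(4, 7) = 1
Bezout coefficients: 4 × 2 + 7 × -1 = 1
So 4 × 2 ≡ 1 (mod 7)
The inverse is 2 mod 7 = 2
Verification: 4 × 2 = 8 = 1 × 7 + 1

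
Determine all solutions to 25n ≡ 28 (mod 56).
28

Since gcd(25, 56) = 1 divides 28, a solution exists.
Multiply both sides by the inverse of 25 mod 56:
  25^(-1) mod 56 = 9
  x ≡ 9 × 28 ≡ 252 ≡ 28 (mod 56)
Verification: 25 × 28 = 700 = 12 × 56 + 28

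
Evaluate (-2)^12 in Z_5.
Using Fermat: (-2)^{4} ≡ 1 (mod 5). 12 ≡ 0 (mod 4). So (-2)^{12} ≡ (-2)^{0} ≡ 1 (mod 5)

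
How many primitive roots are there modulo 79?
24

The number of primitive roots modulo p is φ(p-1) = φ(78)
φ(78) = 24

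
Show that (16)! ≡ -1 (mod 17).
(16)! mod 17 = 16. Since this equals -1 (mod 17), Wilson confirms 17 is prime.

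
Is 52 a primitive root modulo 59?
Yes

To verify, check if 52^(58/q) ≢ 1 (mod 59) for each prime divisor q of 58
Divisors of 58 = 58: [1, 2, 29, 58]
  52^(58/2) = 52^29 ≡ 58 (mod 59)
  52^(58/29) = 52^2 ≡ 49 (mod 59)
Conclusion: 52 is a primitive root modulo 59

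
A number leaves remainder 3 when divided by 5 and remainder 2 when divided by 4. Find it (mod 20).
M = 5 × 4 = 20. M₁ = 4, y₁ ≡ 4 (mod 5). M₂ = 5, y₂ ≡ 1 (mod 4). m = 3×4×4 + 2×5×1 ≡ 18 (mod 20)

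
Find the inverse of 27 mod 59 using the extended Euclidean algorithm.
Extended GCD: 27(-24) + 59(11) = 1. So 27^(-1) ≡ 35 ≡ 35 (mod 59). Verify: 27 × 35 = 945 ≡ 1 (mod 59)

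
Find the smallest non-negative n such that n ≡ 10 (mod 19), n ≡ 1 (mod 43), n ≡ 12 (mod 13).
8085

Using the Chinese Remainder Theorem:
M = product of moduli = 10621
For equation 1: M_1 = 559, 559 ≡ 8 (mod 19), inverse of 559 mod 19 is 12 (check: 8 × 12 = 96 ≡ 1 (mod 19))
For equation 2: M_2 = 247, 247 ≡ 32 (mod 43), inverse of 247 mod 43 is 39 (check: 32 × 39 = 1248 ≡ 1 (mod 43))
For equation 3: M_3 = 817, 817 ≡ 11 (mod 13), inverse of 817 mod 13 is 6 (check: 11 × 6 = 66 ≡ 1 (mod 13))
Combine: n ≡ Σ r_i×M_i×(M_i⁻¹ mod m_i) = 10×559×12 + 1×247×39 + 12×817×6 = 67080 + 9633 + 58824 = 135537
135537 mod 10621 = 8085
n ≡ 8085 (mod 10621)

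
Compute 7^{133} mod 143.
46

Using successive squaring:
Binary expansion of 133: 10000101
Powers of 7 mod 143 (each is the square of the previous):
  7^1 ≡ 7 (mod 143)
  7^2 ≡ 7² = 49 ≡ 49 (mod 143)
  7^4 ≡ 49² = 2401 ≡ 113 (mod 143)
  7^8 ≡ 113² = 12769 ≡ 42 (mod 143)
  7^16 ≡ 42² = 1764 ≡ 48 (mod 143)
  7^32 ≡ 48² = 2304 ≡ 16 (mod 143)
  7^64 ≡ 16² = 256 ≡ 113 (mod 143)
  7^128 ≡ 113² = 12769 ≡ 42 (mod 143)
133 = 128 + 4 + 1, so 7^133 = 7^128 × 7^4 × 7^1 ≡ 42 × 113 × 7 (mod 143)
Multiplying step by step:
  42 × 113 = 4746 ≡ 27 (mod 143)
  27 × 7 = 189 ≡ 46 (mod 143)
Result: 7^133 ≡ 46 (mod 143)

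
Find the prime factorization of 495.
3^2 × 5 × 11

Divide by primes starting from smallest:
495 ÷ 3 = 165
165 ÷ 3 = 55
55 ÷ 5 = 11
11 ÷ 11 = 1

495 = 3^2 × 5 × 11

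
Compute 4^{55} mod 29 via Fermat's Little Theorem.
22

By Fermat's Little Theorem, a^(p-1) ≡ 1 (mod p) for prime p and gcd(a, p) = 1
Here p = 29, so 4^28 ≡ 1 (mod 29)
We can reduce the exponent: 55 mod 28 = 27
So 4^55 ≡ 4^27 (mod 29)
Computing: 4^27 mod 29 = 22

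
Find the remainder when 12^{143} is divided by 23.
By Fermat: 12^{22} ≡ 1 (mod 23). 143 = 6×22 + 11. So 12^{143} ≡ 12^{11} ≡ 1 (mod 23)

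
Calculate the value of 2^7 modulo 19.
7 = 4 + 2 + 1 (binary 111). Repeated squaring mod 19: 2^1 ≡ 2; 2^2 ≡ 2² = 4 ≡ 4; 2^4 ≡ 4² = 16 ≡ 16. Multiply: 2^7 = 2^4 × 2^2 × 2^1 ≡ 16 × 4 × 2 (mod 19): 16 × 4 = 64 ≡ 7; 7 × 2 = 14 ≡ 14. So 2^7 ≡ 14 (mod 19).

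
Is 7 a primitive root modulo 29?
No

To verify, check if 7^(28/q) ≢ 1 (mod 29) for each prime divisor q of 28
Divisors of 28 = 28: [1, 2, 4, 7, 14, 28]
  7^(28/2) = 7^14 ≡ 1 (mod 29)
  7^(28/7) = 7^4 ≡ 23 (mod 29)
Conclusion: 7 is not a primitive root modulo 29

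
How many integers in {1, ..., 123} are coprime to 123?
80

Prime factorization: 123 = 3 × 41
Using the formula φ(n) = n × Π(1 - 1/p) for each prime factor p:
φ(123) = 123 × (1 - 1/3) × (1 - 1/41)
φ(123) = 80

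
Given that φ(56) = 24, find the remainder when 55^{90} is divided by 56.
By Euler: 55^{24} ≡ 1 (mod 56) since gcd(55, 56) = 1. 90 = 3×24 + 18. So 55^{90} ≡ 55^{18} ≡ 1 (mod 56)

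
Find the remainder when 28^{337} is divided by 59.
By Fermat: 28^{58} ≡ 1 (mod 59). 337 = 5×58 + 47. So 28^{337} ≡ 28^{47} ≡ 25 (mod 59)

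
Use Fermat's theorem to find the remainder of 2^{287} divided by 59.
37

By Fermat's Little Theorem, a^(p-1) ≡ 1 (mod p) for prime p and gcd(a, p) = 1
Here p = 59, so 2^58 ≡ 1 (mod 59)
We can reduce the exponent: 287 mod 58 = 55
So 2^287 ≡ 2^55 (mod 59)
Computing: 2^55 mod 59 = 37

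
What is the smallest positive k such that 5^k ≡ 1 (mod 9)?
Powers of 5 mod 9: 5^1≡5, 5^2≡7, 5^3≡8, 5^4≡4, 5^5≡2, 5^6≡1. Order = 6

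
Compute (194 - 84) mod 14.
12

(194 - 84) = 110
110 mod 14 = 12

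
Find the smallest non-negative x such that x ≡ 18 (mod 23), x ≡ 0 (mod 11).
110

Using the Chinese Remainder Theorem:
M = product of moduli = 253
For equation 1: M_1 = 11, 11 ≡ 11 (mod 23), inverse of 11 mod 23 is 21 (check: 11 × 21 = 231 ≡ 1 (mod 23))
For equation 2: M_2 = 23, 23 ≡ 1 (mod 11), inverse of 23 mod 11 is 1 (check: 1 × 1 = 1 ≡ 1 (mod 11))
Combine: x ≡ Σ r_i×M_i×(M_i⁻¹ mod m_i) = 18×11×21 + 0×23×1 = 4158 + 0 = 4158
4158 mod 253 = 110
x ≡ 110 (mod 253)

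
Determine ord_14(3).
Powers of 3 mod 14: 3^1≡3, 3^2≡9, 3^3≡13, 3^4≡11, 3^5≡5, 3^6≡1. Order = 6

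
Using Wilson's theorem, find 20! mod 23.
(22)! = (20)! × (21) × (22) ≡ -1 (mod 23). So (20)! ≡ -1 × [(22)(21)]^(-1) ≡ 11 (mod 23)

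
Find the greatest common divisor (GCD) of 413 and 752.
1

Using the Euclidean algorithm:
413 = 0 × 752 + 413
752 = 1 × 413 + 339
413 = 1 × 339 + 74
339 = 4 × 74 + 43
74 = 1 × 43 + 31
43 = 1 × 31 + 12
31 = 2 × 12 + 7
12 = 1 × 7 + 5
7 = 1 × 5 + 2
5 = 2 × 2 + 1
2 = 2 × 1 + 0

GCD(413, 752) = 1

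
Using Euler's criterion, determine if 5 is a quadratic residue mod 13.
By Euler's criterion: 5^{6} ≡ 12 (mod 13). Since this equals -1 (≡ 12), 5 is not a QR.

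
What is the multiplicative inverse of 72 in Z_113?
11

Using Extended Euclidean Algorithm:
gcd(72, 113) = 1
Bezout coefficients: 72 × 11 + 113 × -7 = 1
So 72 × 11 ≡ 1 (mod 113)
The inverse is 11 mod 113 = 11
Verification: 72 × 11 = 792 = 7 × 113 + 1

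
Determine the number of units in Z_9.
6

Prime factorization: 9 = 3^2
Using the formula φ(n) = n × Π(1 - 1/p) for each prime factor p:
φ(9) = 9 × (1 - 1/3)
φ(9) = 6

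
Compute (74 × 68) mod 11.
5

(74 × 68) = 5032
5032 mod 11 = 5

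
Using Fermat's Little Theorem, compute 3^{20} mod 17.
13

By Fermat's Little Theorem, a^(p-1) ≡ 1 (mod p) for prime p and gcd(a, p) = 1
Here p = 17, so 3^16 ≡ 1 (mod 17)
We can reduce the exponent: 20 mod 16 = 4
So 3^20 ≡ 3^4 (mod 17)
Computing: 3^4 mod 17 = 13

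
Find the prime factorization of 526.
2 × 263

Divide by primes starting from smallest:
526 ÷ 2 = 263
263 ÷ 263 = 1

526 = 2 × 263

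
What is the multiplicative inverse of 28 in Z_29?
28^(-1) ≡ 28 (mod 29). Verification: 28 × 28 = 784 ≡ 1 (mod 29)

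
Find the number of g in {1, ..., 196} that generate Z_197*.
Number of primitive roots mod 197 = φ(196) = 84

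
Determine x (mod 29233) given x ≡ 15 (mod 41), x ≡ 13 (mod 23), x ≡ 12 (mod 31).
14365

Using the Chinese Remainder Theorem:
M = product of moduli = 29233
For equation 1: M_1 = 713, 713 ≡ 16 (mod 41), inverse of 713 mod 41 is 18 (check: 16 × 18 = 288 ≡ 1 (mod 41))
For equation 2: M_2 = 1271, 1271 ≡ 6 (mod 23), inverse of 1271 mod 23 is 4 (check: 6 × 4 = 24 ≡ 1 (mod 23))
For equation 3: M_3 = 943, 943 ≡ 13 (mod 31), inverse of 943 mod 31 is 12 (check: 13 × 12 = 156 ≡ 1 (mod 31))
Combine: x ≡ Σ r_i×M_i×(M_i⁻¹ mod m_i) = 15×713×18 + 13×1271×4 + 12×943×12 = 192510 + 66092 + 135792 = 394394
394394 mod 29233 = 14365
x ≡ 14365 (mod 29233)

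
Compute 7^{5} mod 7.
0

Using successive squaring:
Binary expansion of 5: 101
Powers of 7 mod 7 (each is the square of the previous):
  7^1 ≡ 0 (mod 7)
  7^2 ≡ 0² = 0 ≡ 0 (mod 7)
  7^4 ≡ 0² = 0 ≡ 0 (mod 7)
5 = 4 + 1, so 7^5 = 7^4 × 7^1 ≡ 0 × 0 (mod 7)
Multiplying step by step:
  0 × 0 = 0 ≡ 0 (mod 7)
Result: 7^5 ≡ 0 (mod 7)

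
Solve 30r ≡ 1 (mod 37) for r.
30^(-1) ≡ 21 (mod 37). Verification: 30 × 21 = 630 ≡ 1 (mod 37)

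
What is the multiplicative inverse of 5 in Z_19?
4

Using Extended Euclidean Algorithm:
gcd(5, 19) = 1
Bezout coefficients: 5 × 4 + 19 × -1 = 1
So 5 × 4 ≡ 1 (mod 19)
The inverse is 4 mod 19 = 4
Verification: 5 × 4 = 20 = 1 × 19 + 1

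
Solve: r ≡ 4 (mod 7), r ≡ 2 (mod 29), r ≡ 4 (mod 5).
M = 7 × 29 × 5 = 1015. M₁ = 145, y₁ ≡ 3 (mod 7). M₂ = 35, y₂ ≡ 5 (mod 29). M₃ = 203, y₃ ≡ 2 (mod 5). r = 4×145×3 + 2×35×5 + 4×203×2 ≡ 669 (mod 1015)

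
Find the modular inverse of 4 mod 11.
4^(-1) ≡ 3 (mod 11). Verification: 4 × 3 = 12 ≡ 1 (mod 11)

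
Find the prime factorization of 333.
3^2 × 37

Divide by primes starting from smallest:
333 ÷ 3 = 111
111 ÷ 3 = 37
37 ÷ 37 = 1

333 = 3^2 × 37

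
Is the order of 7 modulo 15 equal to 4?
Yes, ord_15(7) = 4.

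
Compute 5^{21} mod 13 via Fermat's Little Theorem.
5

By Fermat's Little Theorem, a^(p-1) ≡ 1 (mod p) for prime p and gcd(a, p) = 1
Here p = 13, so 5^12 ≡ 1 (mod 13)
We can reduce the exponent: 21 mod 12 = 9
So 5^21 ≡ 5^9 (mod 13)
Computing: 5^9 mod 13 = 5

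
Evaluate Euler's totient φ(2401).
2058

Prime factorization: 2401 = 7^4
Using the formula φ(n) = n × Π(1 - 1/p) for each prime factor p:
φ(2401) = 2401 × (1 - 1/7)
φ(2401) = 2058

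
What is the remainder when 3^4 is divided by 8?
4 = 4 (binary 100). Repeated squaring mod 8: 3^1 ≡ 3; 3^2 ≡ 3² = 9 ≡ 1; 3^4 ≡ 1² = 1 ≡ 1. So 3^4 ≡ 1 (mod 8).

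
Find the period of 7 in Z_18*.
Powers of 7 mod 18: 7^1≡7, 7^2≡13, 7^3≡1. Order = 3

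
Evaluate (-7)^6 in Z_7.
(-7) ≡ 0 (mod 7). 6 = 4 + 2 (binary 110). Repeated squaring mod 7: 0^1 ≡ 0; 0^2 ≡ 0² = 0 ≡ 0; 0^4 ≡ 0² = 0 ≡ 0. Multiply: (-7)^6 ≡ 0^4 × 0^2 ≡ 0 × 0 (mod 7): 0 × 0 = 0 ≡ 0. So (-7)^6 ≡ 0 (mod 7).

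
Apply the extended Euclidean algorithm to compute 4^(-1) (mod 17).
Extended GCD: 4(-4) + 17(1) = 1. So 4^(-1) ≡ 13 ≡ 13 (mod 17). Verify: 4 × 13 = 52 ≡ 1 (mod 17)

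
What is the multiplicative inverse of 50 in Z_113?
50^(-1) ≡ 52 (mod 113). Verification: 50 × 52 = 2600 ≡ 1 (mod 113)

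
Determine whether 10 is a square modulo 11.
By Euler's criterion: 10^{5} ≡ 10 (mod 11). Since this equals -1 (≡ 10), 10 is not a QR.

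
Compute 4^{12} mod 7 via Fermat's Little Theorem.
1

By Fermat's Little Theorem, a^(p-1) ≡ 1 (mod p) for prime p and gcd(a, p) = 1
Here p = 7, so 4^6 ≡ 1 (mod 7)
We can reduce the exponent: 12 mod 6 = 0
So 4^12 ≡ 4^0 (mod 7)
Computing: 4^0 mod 7 = 1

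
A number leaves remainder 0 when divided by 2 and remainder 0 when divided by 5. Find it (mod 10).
M = 2 × 5 = 10. M₁ = 5, y₁ ≡ 1 (mod 2). M₂ = 2, y₂ ≡ 3 (mod 5). r = 0×5×1 + 0×2×3 ≡ 0 (mod 10)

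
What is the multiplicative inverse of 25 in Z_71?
54

Using Extended Euclidean Algorithm:
gcd(25, 71) = 1
Bezout coefficients: 25 × -17 + 71 × 6 = 1
So 25 × -17 ≡ 1 (mod 71)
The inverse is -17 mod 71 = 54
Verification: 25 × 54 = 1350 = 19 × 71 + 1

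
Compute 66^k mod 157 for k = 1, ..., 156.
g^1, g^2, ..., g^{156} mod 157: {66, 117, 29, 30, 96, 56, 85, 115, 54, 110, 38, 153, 50, 3, 41, 37, 87, 90, 131, 11, 98, 31, 5, 16, 114, 145, 150, 9, 123, 111, 104, 113, 79, 33, 137, 93, 15, 48, 28, 121, 136, 27, 55, 19, 155, 25, 80, 99, 97, 122, 45, 144, 84, 49, 94, 81, 8, 57, 151, 75, 83, 140, 134, 52, 135, 118, 95, 147, 125, 86, 24, 14, 139, 68, 92, 106, 88, 156, 91, 40, 128, 127, 61, 101, 72, 42, 103, 47, 119, 4, 107, 154, 116, 120, 70, 67, 26, 146, 59, 126, 152, 141, 43, 12, 7, 148, 34, 46, 53, 44, 78, 124, 20, 64, 142, 109, 129, 36, 21, 130, 102, 138, 2, 132, 77, 58, 60, 35, 112, 13, 73, 108, 63, 76, 149, 100, 6, 82, 74, 17, 23, 105, 22, 39, 62, 10, 32, 71, 133, 143, 18, 89, 65, 51, 69, 1}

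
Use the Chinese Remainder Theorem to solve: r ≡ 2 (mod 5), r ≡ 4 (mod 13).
M = 5 × 13 = 65. M₁ = 13, y₁ ≡ 2 (mod 5). M₂ = 5, y₂ ≡ 8 (mod 13). r = 2×13×2 + 4×5×8 ≡ 17 (mod 65)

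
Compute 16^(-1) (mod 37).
16^(-1) ≡ 7 (mod 37). Verification: 16 × 7 = 112 ≡ 1 (mod 37)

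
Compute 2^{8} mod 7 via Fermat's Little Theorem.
4

By Fermat's Little Theorem, a^(p-1) ≡ 1 (mod p) for prime p and gcd(a, p) = 1
Here p = 7, so 2^6 ≡ 1 (mod 7)
We can reduce the exponent: 8 mod 6 = 2
So 2^8 ≡ 2^2 (mod 7)
Computing: 2^2 mod 7 = 4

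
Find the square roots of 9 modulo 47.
The square roots of 9 mod 47 are 3 and 44. Verify: 3² = 9 ≡ 9 (mod 47)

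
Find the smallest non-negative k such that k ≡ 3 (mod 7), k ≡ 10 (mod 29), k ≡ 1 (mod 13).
1431

Using the Chinese Remainder Theorem:
M = product of moduli = 2639
For equation 1: M_1 = 377, 377 ≡ 6 (mod 7), inverse of 377 mod 7 is 6 (check: 6 × 6 = 36 ≡ 1 (mod 7))
For equation 2: M_2 = 91, 91 ≡ 4 (mod 29), inverse of 91 mod 29 is 22 (check: 4 × 22 = 88 ≡ 1 (mod 29))
For equation 3: M_3 = 203, 203 ≡ 8 (mod 13), inverse of 203 mod 13 is 5 (check: 8 × 5 = 40 ≡ 1 (mod 13))
Combine: k ≡ Σ r_i×M_i×(M_i⁻¹ mod m_i) = 3×377×6 + 10×91×22 + 1×203×5 = 6786 + 20020 + 1015 = 27821
27821 mod 2639 = 1431
k ≡ 1431 (mod 2639)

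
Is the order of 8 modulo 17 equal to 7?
No, the actual order is 8, not 7.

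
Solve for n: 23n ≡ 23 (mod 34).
1

Since gcd(23, 34) = 1 divides 23, a solution exists.
Multiply both sides by the inverse of 23 mod 34:
  23^(-1) mod 34 = 3
  x ≡ 3 × 23 ≡ 69 ≡ 1 (mod 34)
Verification: 23 × 1 = 23 = 0 × 34 + 23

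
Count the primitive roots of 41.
16

The number of primitive roots modulo p is φ(p-1) = φ(40)
φ(40) = 16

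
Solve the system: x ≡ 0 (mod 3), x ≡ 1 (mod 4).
M = 3 × 4 = 12. M₁ = 4, y₁ ≡ 1 (mod 3). M₂ = 3, y₂ ≡ 3 (mod 4). x = 0×4×1 + 1×3×3 ≡ 9 (mod 12)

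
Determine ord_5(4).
Powers of 4 mod 5: 4^1≡4, 4^2≡1. Order = 2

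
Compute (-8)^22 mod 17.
Using Fermat: (-8)^{16} ≡ 1 (mod 17). 22 ≡ 6 (mod 16). So (-8)^{22} ≡ (-8)^{6} ≡ 4 (mod 17)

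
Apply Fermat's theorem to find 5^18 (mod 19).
By Fermat's Little Theorem, 5^{18} ≡ 1 (mod 19) since 19 is prime and gcd(5, 19) = 1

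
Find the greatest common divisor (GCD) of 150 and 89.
1

Using the Euclidean algorithm:
150 = 1 × 89 + 61
89 = 1 × 61 + 28
61 = 2 × 28 + 5
28 = 5 × 5 + 3
5 = 1 × 3 + 2
3 = 1 × 2 + 1
2 = 2 × 1 + 0

GCD(150, 89) = 1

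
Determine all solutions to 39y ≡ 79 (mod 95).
41

Since gcd(39, 95) = 1 divides 79, a solution exists.
Multiply both sides by the inverse of 39 mod 95:
  39^(-1) mod 95 = 39
  x ≡ 39 × 79 ≡ 3081 ≡ 41 (mod 95)
Verification: 39 × 41 = 1599 = 16 × 95 + 79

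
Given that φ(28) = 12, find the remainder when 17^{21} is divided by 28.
By Euler: 17^{12} ≡ 1 (mod 28) since gcd(17, 28) = 1. 21 = 1×12 + 9. So 17^{21} ≡ 17^{9} ≡ 13 (mod 28)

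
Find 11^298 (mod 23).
Using Fermat: 11^{22} ≡ 1 (mod 23). 298 ≡ 12 (mod 22). So 11^{298} ≡ 11^{12} ≡ 12 (mod 23)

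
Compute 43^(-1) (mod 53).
37

Using Extended Euclidean Algorithm:
gcd(43, 53) = 1
Bezout coefficients: 43 × -16 + 53 × 13 = 1
So 43 × -16 ≡ 1 (mod 53)
The inverse is -16 mod 53 = 37
Verification: 43 × 37 = 1591 = 30 × 53 + 1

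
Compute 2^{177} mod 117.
44

Using successive squaring:
Binary expansion of 177: 10110001
Powers of 2 mod 117 (each is the square of the previous):
  2^1 ≡ 2 (mod 117)
  2^2 ≡ 2² = 4 ≡ 4 (mod 117)
  2^4 ≡ 4² = 16 ≡ 16 (mod 117)
  2^8 ≡ 16² = 256 ≡ 22 (mod 117)
  2^16 ≡ 22² = 484 ≡ 16 (mod 117)
  2^32 ≡ 16² = 256 ≡ 22 (mod 117)
  2^64 ≡ 22² = 484 ≡ 16 (mod 117)
  2^128 ≡ 16² = 256 ≡ 22 (mod 117)
177 = 128 + 32 + 16 + 1, so 2^177 = 2^128 × 2^32 × 2^16 × 2^1 ≡ 22 × 22 × 16 × 2 (mod 117)
Multiplying step by step:
  22 × 22 = 484 ≡ 16 (mod 117)
  16 × 16 = 256 ≡ 22 (mod 117)
  22 × 2 = 44 ≡ 44 (mod 117)
Result: 2^177 ≡ 44 (mod 117)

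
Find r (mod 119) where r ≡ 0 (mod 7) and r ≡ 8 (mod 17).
M = 7 × 17 = 119. M₁ = 17, y₁ ≡ 5 (mod 7). M₂ = 7, y₂ ≡ 5 (mod 17). r = 0×17×5 + 8×7×5 ≡ 42 (mod 119)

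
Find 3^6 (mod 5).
6 = 4 + 2 (binary 110). Repeated squaring mod 5: 3^1 ≡ 3; 3^2 ≡ 3² = 9 ≡ 4; 3^4 ≡ 4² = 16 ≡ 1. Multiply: 3^6 = 3^4 × 3^2 ≡ 1 × 4 (mod 5): 1 × 4 = 4 ≡ 4. So 3^6 ≡ 4 (mod 5).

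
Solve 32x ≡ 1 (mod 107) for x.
97

Using Extended Euclidean Algorithm:
gcd(32, 107) = 1
Bezout coefficients: 32 × -10 + 107 × 3 = 1
So 32 × -10 ≡ 1 (mod 107)
The inverse is -10 mod 107 = 97
Verification: 32 × 97 = 3104 = 29 × 107 + 1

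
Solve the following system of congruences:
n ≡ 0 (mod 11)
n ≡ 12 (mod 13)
77

Using the Chinese Remainder Theorem:
M = product of moduli = 143
For equation 1: M_1 = 13, 13 ≡ 2 (mod 11), inverse of 13 mod 11 is 6 (check: 2 × 6 = 12 ≡ 1 (mod 11))
For equation 2: M_2 = 11, 11 ≡ 11 (mod 13), inverse of 11 mod 13 is 6 (check: 11 × 6 = 66 ≡ 1 (mod 13))
Combine: n ≡ Σ r_i×M_i×(M_i⁻¹ mod m_i) = 0×13×6 + 12×11×6 = 0 + 792 = 792
792 mod 143 = 77
n ≡ 77 (mod 143)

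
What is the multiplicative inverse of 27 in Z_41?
27^(-1) ≡ 38 (mod 41). Verification: 27 × 38 = 1026 ≡ 1 (mod 41)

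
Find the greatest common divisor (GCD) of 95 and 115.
5

Using the Euclidean algorithm:
95 = 0 × 115 + 95
115 = 1 × 95 + 20
95 = 4 × 20 + 15
20 = 1 × 15 + 5
15 = 3 × 5 + 0

GCD(95, 115) = 5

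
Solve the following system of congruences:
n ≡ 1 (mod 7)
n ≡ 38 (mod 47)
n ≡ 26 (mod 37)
7981

Using the Chinese Remainder Theorem:
M = product of moduli = 12173
For equation 1: M_1 = 1739, 1739 ≡ 3 (mod 7), inverse of 1739 mod 7 is 5 (check: 3 × 5 = 15 ≡ 1 (mod 7))
For equation 2: M_2 = 259, 259 ≡ 24 (mod 47), inverse of 259 mod 47 is 2 (check: 24 × 2 = 48 ≡ 1 (mod 47))
For equation 3: M_3 = 329, 329 ≡ 33 (mod 37), inverse of 329 mod 37 is 9 (check: 33 × 9 = 297 ≡ 1 (mod 37))
Combine: n ≡ Σ r_i×M_i×(M_i⁻¹ mod m_i) = 1×1739×5 + 38×259×2 + 26×329×9 = 8695 + 19684 + 76986 = 105365
105365 mod 12173 = 7981
n ≡ 7981 (mod 12173)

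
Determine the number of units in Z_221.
192

Prime factorization: 221 = 13 × 17
Using the formula φ(n) = n × Π(1 - 1/p) for each prime factor p:
φ(221) = 221 × (1 - 1/13) × (1 - 1/17)
φ(221) = 192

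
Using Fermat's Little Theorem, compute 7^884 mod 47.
By Fermat: 7^{46} ≡ 1 (mod 47). 884 ≡ 10 (mod 46). So 7^{884} ≡ 7^{10} ≡ 32 (mod 47)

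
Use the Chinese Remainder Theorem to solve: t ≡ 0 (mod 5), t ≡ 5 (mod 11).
M = 5 × 11 = 55. M₁ = 11, y₁ ≡ 1 (mod 5). M₂ = 5, y₂ ≡ 9 (mod 11). t = 0×11×1 + 5×5×9 ≡ 5 (mod 55)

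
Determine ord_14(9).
Powers of 9 mod 14: 9^1≡9, 9^2≡11, 9^3≡1. Order = 3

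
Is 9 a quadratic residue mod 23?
By Euler's criterion: 9^{11} ≡ 1 (mod 23). Since this equals 1, 9 is a QR.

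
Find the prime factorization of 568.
2^3 × 71

Divide by primes starting from smallest:
568 ÷ 2 = 284
284 ÷ 2 = 142
142 ÷ 2 = 71
71 ÷ 71 = 1

568 = 2^3 × 71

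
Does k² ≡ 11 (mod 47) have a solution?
By Euler's criterion: 11^{23} ≡ 46 (mod 47). Since this equals -1 (≡ 46), 11 is not a QR.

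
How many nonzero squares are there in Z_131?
For prime 131, there are (p-1)/2 = (131-1)/2 = 65 quadratic residues (excluding 0).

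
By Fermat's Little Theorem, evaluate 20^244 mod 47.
By Fermat: 20^{46} ≡ 1 (mod 47). 244 ≡ 14 (mod 46). So 20^{244} ≡ 20^{14} ≡ 18 (mod 47)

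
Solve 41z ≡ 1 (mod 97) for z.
41^(-1) ≡ 71 (mod 97). Verification: 41 × 71 = 2911 ≡ 1 (mod 97)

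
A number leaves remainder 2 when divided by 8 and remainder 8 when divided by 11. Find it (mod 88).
M = 8 × 11 = 88. M₁ = 11, y₁ ≡ 3 (mod 8). M₂ = 8, y₂ ≡ 7 (mod 11). m = 2×11×3 + 8×8×7 ≡ 74 (mod 88)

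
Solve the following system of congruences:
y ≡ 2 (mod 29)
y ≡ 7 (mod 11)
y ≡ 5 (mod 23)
4352

Using the Chinese Remainder Theorem:
M = product of moduli = 7337
For equation 1: M_1 = 253, 253 ≡ 21 (mod 29), inverse of 253 mod 29 is 18 (check: 21 × 18 = 378 ≡ 1 (mod 29))
For equation 2: M_2 = 667, 667 ≡ 7 (mod 11), inverse of 667 mod 11 is 8 (check: 7 × 8 = 56 ≡ 1 (mod 11))
For equation 3: M_3 = 319, 319 ≡ 20 (mod 23), inverse of 319 mod 23 is 15 (check: 20 × 15 = 300 ≡ 1 (mod 23))
Combine: y ≡ Σ r_i×M_i×(M_i⁻¹ mod m_i) = 2×253×18 + 7×667×8 + 5×319×15 = 9108 + 37352 + 23925 = 70385
70385 mod 7337 = 4352
y ≡ 4352 (mod 7337)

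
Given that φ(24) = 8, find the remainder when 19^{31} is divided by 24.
By Euler: 19^{8} ≡ 1 (mod 24) since gcd(19, 24) = 1. 31 = 3×8 + 7. So 19^{31} ≡ 19^{7} ≡ 19 (mod 24)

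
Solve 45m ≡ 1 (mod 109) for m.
45^(-1) ≡ 63 (mod 109). Verification: 45 × 63 = 2835 ≡ 1 (mod 109)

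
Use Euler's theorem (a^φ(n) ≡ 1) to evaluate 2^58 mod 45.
By Euler: 2^{24} ≡ 1 (mod 45) since gcd(2, 45) = 1. 58 = 2×24 + 10. So 2^{58} ≡ 2^{10} ≡ 34 (mod 45)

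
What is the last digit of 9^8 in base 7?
9 ≡ 2 (mod 7). 8 = 8 (binary 1000). Repeated squaring mod 7: 2^1 ≡ 2; 2^2 ≡ 2² = 4 ≡ 4; 2^4 ≡ 4² = 16 ≡ 2; 2^8 ≡ 2² = 4 ≡ 4. So 9^8 ≡ 4 (mod 7).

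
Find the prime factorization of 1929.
3 × 643

Divide by primes starting from smallest:
1929 ÷ 3 = 643
643 ÷ 643 = 1

1929 = 3 × 643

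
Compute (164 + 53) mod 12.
1

(164 + 53) = 217
217 mod 12 = 1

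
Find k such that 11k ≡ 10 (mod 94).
18

Since gcd(11, 94) = 1 divides 10, a solution exists.
Multiply both sides by the inverse of 11 mod 94:
  11^(-1) mod 94 = 77
  x ≡ 77 × 10 ≡ 770 ≡ 18 (mod 94)
Verification: 11 × 18 = 198 = 2 × 94 + 10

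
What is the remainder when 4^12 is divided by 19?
Using repeated squaring. 12 = 8 + 4 (binary 1100). Repeated squaring mod 19: 4^1 ≡ 4; 4^2 ≡ 4² = 16 ≡ 16; 4^4 ≡ 16² = 256 ≡ 9; 4^8 ≡ 9² = 81 ≡ 5. Multiply: 4^12 = 4^8 × 4^4 ≡ 5 × 9 (mod 19): 5 × 9 = 45 ≡ 7. So 4^12 ≡ 7 (mod 19).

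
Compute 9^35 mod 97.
Using repeated squaring. 35 = 32 + 2 + 1 (binary 100011). Repeated squaring mod 97: 9^1 ≡ 9; 9^2 ≡ 9² = 81 ≡ 81; 9^4 ≡ 81² = 6561 ≡ 62; 9^8 ≡ 62² = 3844 ≡ 61; 9^16 ≡ 61² = 3721 ≡ 35; 9^32 ≡ 35² = 1225 ≡ 61. Multiply: 9^35 = 9^32 × 9^2 × 9^1 ≡ 61 × 81 × 9 (mod 97): 61 × 81 = 4941 ≡ 91; 91 × 9 = 819 ≡ 43. So 9^35 ≡ 43 (mod 97).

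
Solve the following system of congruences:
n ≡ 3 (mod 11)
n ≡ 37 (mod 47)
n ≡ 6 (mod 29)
7604

Using the Chinese Remainder Theorem:
M = product of moduli = 14993
For equation 1: M_1 = 1363, 1363 ≡ 10 (mod 11), inverse of 1363 mod 11 is 10 (check: 10 × 10 = 100 ≡ 1 (mod 11))
For equation 2: M_2 = 319, 319 ≡ 37 (mod 47), inverse of 319 mod 47 is 14 (check: 37 × 14 = 518 ≡ 1 (mod 47))
For equation 3: M_3 = 517, 517 ≡ 24 (mod 29), inverse of 517 mod 29 is 23 (check: 24 × 23 = 552 ≡ 1 (mod 29))
Combine: n ≡ Σ r_i×M_i×(M_i⁻¹ mod m_i) = 3×1363×10 + 37×319×14 + 6×517×23 = 40890 + 165242 + 71346 = 277478
277478 mod 14993 = 7604
n ≡ 7604 (mod 14993)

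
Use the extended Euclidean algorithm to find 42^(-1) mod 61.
Extended GCD: 42(16) + 61(-11) = 1. So 42^(-1) ≡ 16 ≡ 16 (mod 61). Verify: 42 × 16 = 672 ≡ 1 (mod 61)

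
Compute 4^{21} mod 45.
19

Using successive squaring:
Binary expansion of 21: 10101
Powers of 4 mod 45 (each is the square of the previous):
  4^1 ≡ 4 (mod 45)
  4^2 ≡ 4² = 16 ≡ 16 (mod 45)
  4^4 ≡ 16² = 256 ≡ 31 (mod 45)
  4^8 ≡ 31² = 961 ≡ 16 (mod 45)
  4^16 ≡ 16² = 256 ≡ 31 (mod 45)
21 = 16 + 4 + 1, so 4^21 = 4^16 × 4^4 × 4^1 ≡ 31 × 31 × 4 (mod 45)
Multiplying step by step:
  31 × 31 = 961 ≡ 16 (mod 45)
  16 × 4 = 64 ≡ 19 (mod 45)
Result: 4^21 ≡ 19 (mod 45)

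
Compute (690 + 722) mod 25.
12

(690 + 722) = 1412
1412 mod 25 = 12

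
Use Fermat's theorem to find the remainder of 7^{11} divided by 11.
7

By Fermat's Little Theorem, a^(p-1) ≡ 1 (mod p) for prime p and gcd(a, p) = 1
Here p = 11, so 7^10 ≡ 1 (mod 11)
We can reduce the exponent: 11 mod 10 = 1
So 7^11 ≡ 7^1 (mod 11)
Computing: 7^1 mod 11 = 7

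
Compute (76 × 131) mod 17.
11

(76 × 131) = 9956
9956 mod 17 = 11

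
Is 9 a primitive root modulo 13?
p - 1 = 12 has prime divisors 2, 3. Check 9^(12/q) mod 13 for each: 9^(12/2) = 9^6 ≡ 1, 9^(12/3) = 9^4 ≡ 9 (mod 13). Since 9^6 ≡ 1 (mod 13), the order of 9 divides 6 (in fact the order is 3) ≠ 12, so it is not a primitive root.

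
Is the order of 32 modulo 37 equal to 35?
No, the actual order is 36, not 35.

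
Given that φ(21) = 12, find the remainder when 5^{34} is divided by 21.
By Euler: 5^{12} ≡ 1 (mod 21) since gcd(5, 21) = 1. 34 = 2×12 + 10. So 5^{34} ≡ 5^{10} ≡ 16 (mod 21)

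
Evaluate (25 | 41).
(25/41) = 25^{20} mod 41 = 1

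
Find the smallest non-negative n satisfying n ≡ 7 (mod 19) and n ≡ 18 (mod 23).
M = 19 × 23 = 437. M₁ = 23, y₁ ≡ 5 (mod 19). M₂ = 19, y₂ ≡ 17 (mod 23). n = 7×23×5 + 18×19×17 ≡ 64 (mod 437)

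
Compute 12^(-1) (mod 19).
12^(-1) ≡ 8 (mod 19). Verification: 12 × 8 = 96 ≡ 1 (mod 19)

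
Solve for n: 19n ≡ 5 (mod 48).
23

Since gcd(19, 48) = 1 divides 5, a solution exists.
Multiply both sides by the inverse of 19 mod 48:
  19^(-1) mod 48 = 43
  x ≡ 43 × 5 ≡ 215 ≡ 23 (mod 48)
Verification: 19 × 23 = 437 = 9 × 48 + 5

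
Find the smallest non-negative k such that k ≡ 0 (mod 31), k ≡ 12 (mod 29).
186

Using the Chinese Remainder Theorem:
M = product of moduli = 899
For equation 1: M_1 = 29, 29 ≡ 29 (mod 31), inverse of 29 mod 31 is 15 (check: 29 × 15 = 435 ≡ 1 (mod 31))
For equation 2: M_2 = 31, 31 ≡ 2 (mod 29), inverse of 31 mod 29 is 15 (check: 2 × 15 = 30 ≡ 1 (mod 29))
Combine: k ≡ Σ r_i×M_i×(M_i⁻¹ mod m_i) = 0×29×15 + 12×31×15 = 0 + 5580 = 5580
5580 mod 899 = 186
k ≡ 186 (mod 899)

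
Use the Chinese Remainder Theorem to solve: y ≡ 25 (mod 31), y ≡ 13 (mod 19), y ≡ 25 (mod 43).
20020

Using the Chinese Remainder Theorem:
M = product of moduli = 25327
For equation 1: M_1 = 817, 817 ≡ 11 (mod 31), inverse of 817 mod 31 is 17 (check: 11 × 17 = 187 ≡ 1 (mod 31))
For equation 2: M_2 = 1333, 1333 ≡ 3 (mod 19), inverse of 1333 mod 19 is 13 (check: 3 × 13 = 39 ≡ 1 (mod 19))
For equation 3: M_3 = 589, 589 ≡ 30 (mod 43), inverse of 589 mod 43 is 33 (check: 30 × 33 = 990 ≡ 1 (mod 43))
Combine: y ≡ Σ r_i×M_i×(M_i⁻¹ mod m_i) = 25×817×17 + 13×1333×13 + 25×589×33 = 347225 + 225277 + 485925 = 1058427
1058427 mod 25327 = 20020
y ≡ 20020 (mod 25327)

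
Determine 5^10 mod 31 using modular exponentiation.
10 = 8 + 2 (binary 1010). Repeated squaring mod 31: 5^1 ≡ 5; 5^2 ≡ 5² = 25 ≡ 25; 5^4 ≡ 25² = 625 ≡ 5; 5^8 ≡ 5² = 25 ≡ 25. Multiply: 5^10 = 5^8 × 5^2 ≡ 25 × 25 (mod 31): 25 × 25 = 625 ≡ 5. So 5^10 ≡ 5 (mod 31).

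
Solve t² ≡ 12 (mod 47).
The square roots of 12 mod 47 are 24 and 23. Verify: 24² = 576 ≡ 12 (mod 47)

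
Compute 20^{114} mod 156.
64

Using successive squaring:
Binary expansion of 114: 1110010
Powers of 20 mod 156 (each is the square of the previous):
  20^1 ≡ 20 (mod 156)
  20^2 ≡ 20² = 400 ≡ 88 (mod 156)
  20^4 ≡ 88² = 7744 ≡ 100 (mod 156)
  20^8 ≡ 100² = 10000 ≡ 16 (mod 156)
  20^16 ≡ 16² = 256 ≡ 100 (mod 156)
  20^32 ≡ 100² = 10000 ≡ 16 (mod 156)
  20^64 ≡ 16² = 256 ≡ 100 (mod 156)
114 = 64 + 32 + 16 + 2, so 20^114 = 20^64 × 20^32 × 20^16 × 20^2 ≡ 100 × 16 × 100 × 88 (mod 156)
Multiplying step by step:
  100 × 16 = 1600 ≡ 40 (mod 156)
  40 × 100 = 4000 ≡ 100 (mod 156)
  100 × 88 = 8800 ≡ 64 (mod 156)
Result: 20^114 ≡ 64 (mod 156)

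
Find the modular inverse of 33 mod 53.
33^(-1) ≡ 45 (mod 53). Verification: 33 × 45 = 1485 ≡ 1 (mod 53)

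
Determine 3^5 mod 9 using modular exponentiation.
5 = 4 + 1 (binary 101). Repeated squaring mod 9: 3^1 ≡ 3; 3^2 ≡ 3² = 9 ≡ 0; 3^4 ≡ 0² = 0 ≡ 0. Multiply: 3^5 = 3^4 × 3^1 ≡ 0 × 3 (mod 9): 0 × 3 = 0 ≡ 0. So 3^5 ≡ 0 (mod 9).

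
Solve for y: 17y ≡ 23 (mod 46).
23

Since gcd(17, 46) = 1 divides 23, a solution exists.
Multiply both sides by the inverse of 17 mod 46:
  17^(-1) mod 46 = 19
  x ≡ 19 × 23 ≡ 437 ≡ 23 (mod 46)
Verification: 17 × 23 = 391 = 8 × 46 + 23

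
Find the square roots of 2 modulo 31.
The square roots of 2 mod 31 are 8 and 23. Verify: 8² = 64 ≡ 2 (mod 31)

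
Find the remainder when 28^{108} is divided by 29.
By Fermat: 28^{28} ≡ 1 (mod 29). 108 = 3×28 + 24. So 28^{108} ≡ 28^{24} ≡ 1 (mod 29)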